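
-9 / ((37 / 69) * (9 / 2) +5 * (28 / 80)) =-828 / 383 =-2.16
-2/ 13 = -0.15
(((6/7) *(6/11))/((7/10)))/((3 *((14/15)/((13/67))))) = 11700/252791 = 0.05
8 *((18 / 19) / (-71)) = -144 / 1349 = -0.11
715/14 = 51.07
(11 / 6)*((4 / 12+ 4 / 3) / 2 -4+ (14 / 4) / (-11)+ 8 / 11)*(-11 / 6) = 1001 / 108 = 9.27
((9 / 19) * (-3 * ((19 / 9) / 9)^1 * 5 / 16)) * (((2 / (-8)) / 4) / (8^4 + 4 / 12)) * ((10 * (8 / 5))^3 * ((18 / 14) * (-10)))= -7200 / 86023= -0.08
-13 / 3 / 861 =-13 / 2583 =-0.01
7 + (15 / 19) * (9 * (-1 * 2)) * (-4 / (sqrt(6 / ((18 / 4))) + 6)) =4159 / 247 - 270 * sqrt(3) / 247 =14.94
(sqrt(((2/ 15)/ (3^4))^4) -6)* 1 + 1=-7381121/ 1476225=-5.00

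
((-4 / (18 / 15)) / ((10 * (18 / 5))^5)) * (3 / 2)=-5 / 60466176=-0.00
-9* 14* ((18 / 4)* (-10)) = 5670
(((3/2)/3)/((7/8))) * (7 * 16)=64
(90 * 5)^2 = 202500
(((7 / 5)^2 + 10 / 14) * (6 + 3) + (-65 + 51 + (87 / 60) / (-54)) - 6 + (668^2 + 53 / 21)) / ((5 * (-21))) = -16867515377 / 3969000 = -4249.81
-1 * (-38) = 38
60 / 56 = 15 / 14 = 1.07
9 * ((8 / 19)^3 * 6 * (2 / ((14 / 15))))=414720 / 48013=8.64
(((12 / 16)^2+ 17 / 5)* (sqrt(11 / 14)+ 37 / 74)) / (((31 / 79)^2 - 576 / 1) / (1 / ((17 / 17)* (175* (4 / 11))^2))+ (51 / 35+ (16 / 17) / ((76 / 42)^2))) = -0.00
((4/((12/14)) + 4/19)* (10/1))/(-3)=-2780/171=-16.26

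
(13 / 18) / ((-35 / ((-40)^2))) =-2080 / 63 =-33.02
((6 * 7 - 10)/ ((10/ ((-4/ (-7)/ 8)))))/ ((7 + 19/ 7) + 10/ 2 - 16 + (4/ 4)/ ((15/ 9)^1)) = -1/ 3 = -0.33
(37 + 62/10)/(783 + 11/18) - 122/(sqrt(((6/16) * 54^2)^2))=-8705044/154238175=-0.06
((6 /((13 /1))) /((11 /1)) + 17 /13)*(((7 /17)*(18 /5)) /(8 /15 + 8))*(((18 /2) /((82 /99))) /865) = 2954637 /1003233920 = 0.00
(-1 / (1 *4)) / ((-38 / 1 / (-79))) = -79 / 152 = -0.52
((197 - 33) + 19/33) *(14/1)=76034/33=2304.06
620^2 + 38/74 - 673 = 14197918/37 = 383727.51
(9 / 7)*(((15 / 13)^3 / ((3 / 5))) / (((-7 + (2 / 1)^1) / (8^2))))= -648000 / 15379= -42.14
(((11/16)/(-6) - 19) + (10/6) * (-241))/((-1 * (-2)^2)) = 105.20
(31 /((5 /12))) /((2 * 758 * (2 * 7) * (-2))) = -93 /53060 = -0.00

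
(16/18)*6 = 16/3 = 5.33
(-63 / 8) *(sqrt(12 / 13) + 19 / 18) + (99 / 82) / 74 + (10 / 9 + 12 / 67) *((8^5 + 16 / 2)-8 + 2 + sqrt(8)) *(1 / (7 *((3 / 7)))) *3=-63 *sqrt(39) / 52 + 1556 *sqrt(2) / 603 + 618694673225 / 14636016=42268.15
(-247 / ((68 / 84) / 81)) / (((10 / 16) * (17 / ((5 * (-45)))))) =151252920 / 289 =523366.51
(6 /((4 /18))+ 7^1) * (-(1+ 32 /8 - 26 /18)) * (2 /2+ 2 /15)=-18496 /135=-137.01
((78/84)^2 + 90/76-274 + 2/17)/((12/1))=-17209387/759696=-22.65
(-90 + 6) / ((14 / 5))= -30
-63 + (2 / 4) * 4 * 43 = 23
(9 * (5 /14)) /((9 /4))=10 /7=1.43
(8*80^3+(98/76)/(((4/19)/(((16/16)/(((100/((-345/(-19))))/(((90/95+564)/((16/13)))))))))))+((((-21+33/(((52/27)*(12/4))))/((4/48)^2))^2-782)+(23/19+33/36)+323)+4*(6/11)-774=23043851922530687/2577020160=8942053.42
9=9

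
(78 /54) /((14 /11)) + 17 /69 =1.38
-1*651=-651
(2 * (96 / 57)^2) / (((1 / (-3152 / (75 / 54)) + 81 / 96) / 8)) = 464781312 / 8636203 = 53.82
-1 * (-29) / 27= 29 / 27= 1.07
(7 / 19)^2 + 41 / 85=18966 / 30685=0.62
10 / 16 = 5 / 8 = 0.62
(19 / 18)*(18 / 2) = 19 / 2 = 9.50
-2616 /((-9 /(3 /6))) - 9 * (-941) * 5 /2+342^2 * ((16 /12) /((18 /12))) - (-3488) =772643 /6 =128773.83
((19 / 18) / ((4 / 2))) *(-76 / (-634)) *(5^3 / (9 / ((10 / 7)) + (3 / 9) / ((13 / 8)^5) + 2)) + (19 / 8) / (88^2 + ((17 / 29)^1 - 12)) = 150333997429492637 / 158287252670486520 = 0.95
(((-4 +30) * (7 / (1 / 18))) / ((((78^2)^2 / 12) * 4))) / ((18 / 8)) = 7 / 59319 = 0.00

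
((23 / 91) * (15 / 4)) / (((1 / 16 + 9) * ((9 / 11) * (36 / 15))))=0.05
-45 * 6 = -270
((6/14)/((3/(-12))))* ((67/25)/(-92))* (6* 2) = 2412/4025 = 0.60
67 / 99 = 0.68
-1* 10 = -10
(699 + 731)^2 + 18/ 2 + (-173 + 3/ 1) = 2044739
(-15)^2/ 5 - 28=17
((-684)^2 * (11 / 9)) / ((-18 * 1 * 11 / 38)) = -109744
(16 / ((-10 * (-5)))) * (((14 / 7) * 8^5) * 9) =4718592 / 25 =188743.68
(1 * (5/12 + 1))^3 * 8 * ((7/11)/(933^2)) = 34391/2068281864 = 0.00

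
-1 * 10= -10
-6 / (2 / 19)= -57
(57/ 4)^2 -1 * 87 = 1857/ 16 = 116.06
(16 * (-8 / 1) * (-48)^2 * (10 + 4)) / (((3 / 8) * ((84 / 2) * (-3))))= 262144 / 3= 87381.33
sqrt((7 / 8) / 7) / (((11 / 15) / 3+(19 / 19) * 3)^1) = 45 * sqrt(2) / 584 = 0.11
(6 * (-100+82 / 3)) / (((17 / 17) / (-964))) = 420304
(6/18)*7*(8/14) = 4/3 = 1.33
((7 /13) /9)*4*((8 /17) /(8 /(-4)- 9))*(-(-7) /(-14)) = 112 /21879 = 0.01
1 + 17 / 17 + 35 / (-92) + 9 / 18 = 195 / 92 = 2.12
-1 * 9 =-9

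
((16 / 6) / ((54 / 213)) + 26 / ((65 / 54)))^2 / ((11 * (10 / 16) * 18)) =75203584 / 9021375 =8.34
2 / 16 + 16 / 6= 67 / 24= 2.79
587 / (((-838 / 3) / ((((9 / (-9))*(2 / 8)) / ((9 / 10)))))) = 2935 / 5028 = 0.58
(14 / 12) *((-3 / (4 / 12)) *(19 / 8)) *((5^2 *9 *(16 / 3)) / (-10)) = 2992.50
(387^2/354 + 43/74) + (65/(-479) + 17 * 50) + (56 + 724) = 2147279291/1045657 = 2053.52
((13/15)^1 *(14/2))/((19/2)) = 182/285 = 0.64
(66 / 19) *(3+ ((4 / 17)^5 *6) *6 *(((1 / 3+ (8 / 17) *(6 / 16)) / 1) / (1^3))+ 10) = 45.20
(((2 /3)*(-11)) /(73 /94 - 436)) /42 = 1034 /2577393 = 0.00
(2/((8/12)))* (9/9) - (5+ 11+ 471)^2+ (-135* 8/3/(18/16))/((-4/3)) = -236926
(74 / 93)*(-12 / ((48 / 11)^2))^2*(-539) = -291985463 / 1714176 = -170.34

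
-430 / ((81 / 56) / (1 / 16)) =-1505 / 81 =-18.58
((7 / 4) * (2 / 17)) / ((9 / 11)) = 77 / 306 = 0.25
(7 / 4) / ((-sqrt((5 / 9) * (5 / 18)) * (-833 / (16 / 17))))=36 * sqrt(2) / 10115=0.01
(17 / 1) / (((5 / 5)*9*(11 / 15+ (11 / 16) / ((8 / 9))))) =10880 / 8679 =1.25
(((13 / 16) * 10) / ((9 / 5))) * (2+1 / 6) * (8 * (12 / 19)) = 8450 / 171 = 49.42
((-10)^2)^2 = 10000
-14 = -14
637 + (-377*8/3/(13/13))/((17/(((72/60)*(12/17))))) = 848081/1445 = 586.91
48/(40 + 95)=16/45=0.36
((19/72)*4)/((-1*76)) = -1/72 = -0.01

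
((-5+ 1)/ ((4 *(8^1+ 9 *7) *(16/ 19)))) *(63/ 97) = -1197/ 110192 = -0.01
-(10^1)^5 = -100000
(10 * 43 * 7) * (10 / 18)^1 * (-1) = -15050 / 9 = -1672.22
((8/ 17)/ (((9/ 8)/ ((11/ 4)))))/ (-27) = -176/ 4131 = -0.04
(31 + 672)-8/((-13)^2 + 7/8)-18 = 930851/1359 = 684.95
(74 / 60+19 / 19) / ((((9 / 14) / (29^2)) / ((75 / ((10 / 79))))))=31159891 / 18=1731105.06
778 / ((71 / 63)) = 49014 / 71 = 690.34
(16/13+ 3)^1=55/13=4.23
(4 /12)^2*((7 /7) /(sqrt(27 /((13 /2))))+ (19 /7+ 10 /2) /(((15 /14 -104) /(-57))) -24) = -9476 /4323+ sqrt(78) /162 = -2.14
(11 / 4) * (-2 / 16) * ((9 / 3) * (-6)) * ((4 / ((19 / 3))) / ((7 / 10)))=1485 / 266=5.58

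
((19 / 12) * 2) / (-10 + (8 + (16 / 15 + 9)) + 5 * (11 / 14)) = 665 / 2519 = 0.26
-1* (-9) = 9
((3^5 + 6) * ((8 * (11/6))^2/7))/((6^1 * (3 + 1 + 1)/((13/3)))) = 1044472/945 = 1105.26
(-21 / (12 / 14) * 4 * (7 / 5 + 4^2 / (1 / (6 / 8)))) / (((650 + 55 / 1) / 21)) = -45962 / 1175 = -39.12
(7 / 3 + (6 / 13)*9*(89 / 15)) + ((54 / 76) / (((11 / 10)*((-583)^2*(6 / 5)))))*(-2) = 373724566186 / 13852176195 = 26.98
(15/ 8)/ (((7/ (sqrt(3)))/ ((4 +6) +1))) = 165 * sqrt(3)/ 56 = 5.10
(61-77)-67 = -83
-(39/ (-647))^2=-1521/ 418609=-0.00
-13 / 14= -0.93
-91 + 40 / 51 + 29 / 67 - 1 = -90.78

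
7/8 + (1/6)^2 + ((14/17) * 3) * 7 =22273/1224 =18.20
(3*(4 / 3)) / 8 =1 / 2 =0.50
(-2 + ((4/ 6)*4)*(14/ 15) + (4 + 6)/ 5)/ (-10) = -56/ 225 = -0.25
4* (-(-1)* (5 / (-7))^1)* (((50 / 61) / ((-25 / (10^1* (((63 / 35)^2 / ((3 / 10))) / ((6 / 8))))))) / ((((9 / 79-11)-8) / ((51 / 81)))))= -0.45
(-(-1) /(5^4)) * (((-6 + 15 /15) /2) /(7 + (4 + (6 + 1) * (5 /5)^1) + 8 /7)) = -7 /33500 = -0.00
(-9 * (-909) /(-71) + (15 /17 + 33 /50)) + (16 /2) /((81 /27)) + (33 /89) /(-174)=-25938911671 /233645025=-111.02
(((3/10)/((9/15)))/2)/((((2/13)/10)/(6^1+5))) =715/4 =178.75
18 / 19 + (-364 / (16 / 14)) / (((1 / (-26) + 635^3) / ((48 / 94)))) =1877341760506 / 1981639853619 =0.95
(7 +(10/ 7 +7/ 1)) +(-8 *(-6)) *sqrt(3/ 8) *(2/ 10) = 12 *sqrt(6)/ 5 +108/ 7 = 21.31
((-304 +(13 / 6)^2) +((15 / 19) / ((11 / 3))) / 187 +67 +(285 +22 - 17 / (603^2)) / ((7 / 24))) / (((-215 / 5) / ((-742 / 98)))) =5766208355638715 / 39923240883372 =144.43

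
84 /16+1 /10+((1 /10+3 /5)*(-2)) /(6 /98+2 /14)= -151 /100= -1.51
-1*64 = -64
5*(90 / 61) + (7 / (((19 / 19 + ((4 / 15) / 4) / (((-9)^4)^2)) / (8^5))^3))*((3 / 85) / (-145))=-118493078190416361950264578422743547870 / 1976563685683928842918169773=-59949031265.04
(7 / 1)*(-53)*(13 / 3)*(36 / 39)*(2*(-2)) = 5936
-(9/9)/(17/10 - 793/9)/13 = 0.00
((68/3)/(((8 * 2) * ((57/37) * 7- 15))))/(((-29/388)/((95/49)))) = 5796235/665028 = 8.72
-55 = -55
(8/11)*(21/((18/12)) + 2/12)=340/33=10.30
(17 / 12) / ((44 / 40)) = 1.29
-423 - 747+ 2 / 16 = -9359 / 8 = -1169.88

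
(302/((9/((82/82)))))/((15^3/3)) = 302/10125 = 0.03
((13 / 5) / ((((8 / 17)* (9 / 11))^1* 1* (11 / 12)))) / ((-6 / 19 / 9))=-4199 / 20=-209.95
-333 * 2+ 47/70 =-665.33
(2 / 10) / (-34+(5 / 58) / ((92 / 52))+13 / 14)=-4669 / 770915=-0.01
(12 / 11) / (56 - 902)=-2 / 1551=-0.00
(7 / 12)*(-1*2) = -7 / 6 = -1.17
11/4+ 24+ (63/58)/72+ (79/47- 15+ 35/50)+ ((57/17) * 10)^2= 35872870697/31512560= 1138.37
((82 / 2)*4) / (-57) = -164 / 57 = -2.88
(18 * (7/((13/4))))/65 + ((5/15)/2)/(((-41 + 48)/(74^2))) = 2324194/17745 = 130.98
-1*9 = -9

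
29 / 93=0.31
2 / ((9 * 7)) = 2 / 63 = 0.03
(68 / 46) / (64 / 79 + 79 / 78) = 209508 / 258359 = 0.81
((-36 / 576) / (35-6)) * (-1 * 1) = 1 / 464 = 0.00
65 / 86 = 0.76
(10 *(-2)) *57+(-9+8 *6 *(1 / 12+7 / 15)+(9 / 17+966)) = -13266 / 85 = -156.07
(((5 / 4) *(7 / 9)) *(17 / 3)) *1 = 595 / 108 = 5.51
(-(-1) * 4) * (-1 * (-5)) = 20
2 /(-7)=-0.29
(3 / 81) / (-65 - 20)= -1 / 2295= -0.00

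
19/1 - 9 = 10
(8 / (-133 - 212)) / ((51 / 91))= -728 / 17595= -0.04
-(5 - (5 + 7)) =7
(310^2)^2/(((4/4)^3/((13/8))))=15007216250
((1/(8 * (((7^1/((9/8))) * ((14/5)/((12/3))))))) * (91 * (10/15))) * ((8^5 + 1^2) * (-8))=-6389955/14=-456425.36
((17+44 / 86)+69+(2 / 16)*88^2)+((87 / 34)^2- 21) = 51699263 / 49708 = 1040.06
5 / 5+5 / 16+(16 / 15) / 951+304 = 69684781 / 228240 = 305.31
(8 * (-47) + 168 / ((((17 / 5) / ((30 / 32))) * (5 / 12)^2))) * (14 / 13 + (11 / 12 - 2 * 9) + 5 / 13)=1130768 / 663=1705.53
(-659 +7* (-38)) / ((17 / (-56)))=51800 / 17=3047.06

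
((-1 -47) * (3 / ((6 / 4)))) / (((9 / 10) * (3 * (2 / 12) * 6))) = -320 / 9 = -35.56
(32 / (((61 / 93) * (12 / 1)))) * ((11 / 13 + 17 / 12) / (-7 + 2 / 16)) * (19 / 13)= -3326672 / 1700985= -1.96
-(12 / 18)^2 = -4 / 9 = -0.44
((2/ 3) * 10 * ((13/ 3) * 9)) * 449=116740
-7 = -7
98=98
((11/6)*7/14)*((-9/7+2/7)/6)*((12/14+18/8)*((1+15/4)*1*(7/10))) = -6061/3840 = -1.58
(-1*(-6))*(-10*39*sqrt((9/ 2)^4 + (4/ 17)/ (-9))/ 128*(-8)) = 195*sqrt(17064073)/ 272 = 2961.47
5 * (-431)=-2155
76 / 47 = 1.62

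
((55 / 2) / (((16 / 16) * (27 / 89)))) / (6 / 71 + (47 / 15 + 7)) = 1737725 / 195876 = 8.87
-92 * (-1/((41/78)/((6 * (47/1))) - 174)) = -2023632/3827263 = -0.53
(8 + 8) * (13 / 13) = 16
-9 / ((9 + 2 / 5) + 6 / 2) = -45 / 62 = -0.73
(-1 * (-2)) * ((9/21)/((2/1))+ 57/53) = 957/371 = 2.58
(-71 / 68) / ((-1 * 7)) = 71 / 476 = 0.15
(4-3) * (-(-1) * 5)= 5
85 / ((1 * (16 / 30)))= 1275 / 8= 159.38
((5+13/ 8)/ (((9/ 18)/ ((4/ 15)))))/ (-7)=-53/ 105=-0.50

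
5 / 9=0.56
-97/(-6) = 97/6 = 16.17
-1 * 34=-34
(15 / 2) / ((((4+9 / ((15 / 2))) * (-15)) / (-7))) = 35 / 52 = 0.67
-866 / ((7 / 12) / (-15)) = 22268.57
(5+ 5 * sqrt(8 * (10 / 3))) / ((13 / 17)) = 85 / 13+ 340 * sqrt(15) / 39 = 40.30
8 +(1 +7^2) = 58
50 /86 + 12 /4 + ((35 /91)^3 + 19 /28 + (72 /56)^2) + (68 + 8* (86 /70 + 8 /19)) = 153330965773 /1759050020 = 87.17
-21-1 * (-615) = 594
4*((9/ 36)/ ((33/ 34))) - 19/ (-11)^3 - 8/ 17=38963/ 67881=0.57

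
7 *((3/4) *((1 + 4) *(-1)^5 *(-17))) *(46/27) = 13685/18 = 760.28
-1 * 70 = -70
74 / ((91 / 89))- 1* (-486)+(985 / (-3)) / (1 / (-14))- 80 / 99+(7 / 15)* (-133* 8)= 209806046 / 45045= 4657.70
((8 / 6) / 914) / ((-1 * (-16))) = 0.00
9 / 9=1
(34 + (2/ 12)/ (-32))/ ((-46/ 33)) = -71797/ 2944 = -24.39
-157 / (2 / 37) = -2904.50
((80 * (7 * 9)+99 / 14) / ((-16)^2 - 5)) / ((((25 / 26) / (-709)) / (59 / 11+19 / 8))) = -443510786043 / 3865400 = -114738.65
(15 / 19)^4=50625 / 130321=0.39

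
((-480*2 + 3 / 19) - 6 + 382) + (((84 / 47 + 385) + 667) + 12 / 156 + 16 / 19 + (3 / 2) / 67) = 38553365 / 81874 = 470.89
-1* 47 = -47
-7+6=-1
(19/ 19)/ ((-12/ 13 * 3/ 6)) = -13/ 6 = -2.17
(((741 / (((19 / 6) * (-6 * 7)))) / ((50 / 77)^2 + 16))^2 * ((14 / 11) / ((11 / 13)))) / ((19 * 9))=91182091 / 90057610712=0.00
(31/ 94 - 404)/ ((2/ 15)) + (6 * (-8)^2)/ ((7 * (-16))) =-3988737/ 1316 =-3030.96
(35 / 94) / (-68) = -35 / 6392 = -0.01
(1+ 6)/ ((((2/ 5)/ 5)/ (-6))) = -525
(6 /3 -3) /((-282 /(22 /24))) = 11 /3384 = 0.00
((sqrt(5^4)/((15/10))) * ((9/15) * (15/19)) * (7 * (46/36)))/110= 0.64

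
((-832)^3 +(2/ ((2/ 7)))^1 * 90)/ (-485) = 575929738/ 485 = 1187484.00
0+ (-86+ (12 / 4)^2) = -77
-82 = -82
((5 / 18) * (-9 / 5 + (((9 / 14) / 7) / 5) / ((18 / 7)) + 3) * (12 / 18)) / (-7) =-169 / 5292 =-0.03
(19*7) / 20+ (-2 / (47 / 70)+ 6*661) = 3731491 / 940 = 3969.67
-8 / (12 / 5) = -3.33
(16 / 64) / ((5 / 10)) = 1 / 2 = 0.50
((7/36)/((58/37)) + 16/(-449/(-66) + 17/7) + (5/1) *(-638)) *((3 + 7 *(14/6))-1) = -312305748359/5343192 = -58449.28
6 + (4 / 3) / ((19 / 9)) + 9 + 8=449 / 19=23.63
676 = 676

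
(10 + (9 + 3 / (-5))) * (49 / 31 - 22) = -58236 / 155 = -375.72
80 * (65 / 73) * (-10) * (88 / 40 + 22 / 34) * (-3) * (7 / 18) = 8808800 / 3723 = 2366.05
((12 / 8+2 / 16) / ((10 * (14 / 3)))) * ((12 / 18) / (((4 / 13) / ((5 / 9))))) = 169 / 4032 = 0.04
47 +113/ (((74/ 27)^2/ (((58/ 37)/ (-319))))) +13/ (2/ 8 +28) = 5967036257/ 125923358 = 47.39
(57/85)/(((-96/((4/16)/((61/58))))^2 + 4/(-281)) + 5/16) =71841584/17473781273475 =0.00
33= 33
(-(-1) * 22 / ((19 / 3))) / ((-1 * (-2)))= 33 / 19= 1.74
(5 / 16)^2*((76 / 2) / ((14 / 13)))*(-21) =-18525 / 256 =-72.36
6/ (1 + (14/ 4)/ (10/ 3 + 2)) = 192/ 53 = 3.62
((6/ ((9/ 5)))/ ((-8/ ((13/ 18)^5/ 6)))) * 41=-76115065/ 136048896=-0.56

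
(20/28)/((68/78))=195/238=0.82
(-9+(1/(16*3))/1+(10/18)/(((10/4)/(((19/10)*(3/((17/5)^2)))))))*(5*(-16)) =205065/289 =709.57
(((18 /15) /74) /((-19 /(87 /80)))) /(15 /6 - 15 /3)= 261 /703000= 0.00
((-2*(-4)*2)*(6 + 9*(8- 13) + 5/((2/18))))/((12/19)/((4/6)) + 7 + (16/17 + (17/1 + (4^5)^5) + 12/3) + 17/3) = 93024/1090997009730537109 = 0.00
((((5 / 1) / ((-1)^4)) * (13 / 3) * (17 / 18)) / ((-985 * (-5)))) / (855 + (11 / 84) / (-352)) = 99008 / 20373888735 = 0.00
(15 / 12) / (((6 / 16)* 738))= 5 / 1107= 0.00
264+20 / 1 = 284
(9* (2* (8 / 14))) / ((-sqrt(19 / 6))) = -72* sqrt(114) / 133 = -5.78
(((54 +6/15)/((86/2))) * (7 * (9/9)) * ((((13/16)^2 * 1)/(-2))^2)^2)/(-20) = -97071955799/18468359372800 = -0.01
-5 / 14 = -0.36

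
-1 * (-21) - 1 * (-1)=22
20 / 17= 1.18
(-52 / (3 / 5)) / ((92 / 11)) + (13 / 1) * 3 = 1976 / 69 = 28.64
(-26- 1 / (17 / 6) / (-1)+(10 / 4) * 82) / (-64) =-3049 / 1088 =-2.80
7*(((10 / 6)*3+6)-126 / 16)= 175 / 8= 21.88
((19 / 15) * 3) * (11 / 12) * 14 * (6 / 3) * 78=38038 / 5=7607.60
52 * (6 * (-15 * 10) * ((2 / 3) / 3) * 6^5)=-80870400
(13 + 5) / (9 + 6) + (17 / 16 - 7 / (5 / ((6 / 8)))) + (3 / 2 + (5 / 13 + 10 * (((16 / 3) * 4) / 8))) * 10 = 286.73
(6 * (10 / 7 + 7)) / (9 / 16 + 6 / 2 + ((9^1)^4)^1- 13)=5664 / 733775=0.01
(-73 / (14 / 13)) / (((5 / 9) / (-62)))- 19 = 264106 / 35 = 7545.89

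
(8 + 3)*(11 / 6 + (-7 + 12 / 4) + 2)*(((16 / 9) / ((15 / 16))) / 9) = -1408 / 3645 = -0.39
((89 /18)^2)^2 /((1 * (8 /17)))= 1066618097 /839808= 1270.07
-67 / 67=-1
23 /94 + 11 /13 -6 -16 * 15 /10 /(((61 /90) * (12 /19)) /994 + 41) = -19496696527 /3548386166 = -5.49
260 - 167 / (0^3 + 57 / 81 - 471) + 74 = 334.36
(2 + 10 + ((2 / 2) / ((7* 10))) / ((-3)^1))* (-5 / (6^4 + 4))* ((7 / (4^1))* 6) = -2519 / 5200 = -0.48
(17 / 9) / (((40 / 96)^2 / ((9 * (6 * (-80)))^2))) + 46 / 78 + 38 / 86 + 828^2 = 341659397522 / 1677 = 203732497.03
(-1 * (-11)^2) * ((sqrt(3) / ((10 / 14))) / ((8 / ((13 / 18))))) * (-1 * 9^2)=99099 * sqrt(3) / 80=2145.56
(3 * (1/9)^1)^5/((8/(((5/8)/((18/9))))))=5/31104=0.00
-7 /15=-0.47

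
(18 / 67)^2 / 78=54 / 58357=0.00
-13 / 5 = -2.60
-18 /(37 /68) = -1224 /37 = -33.08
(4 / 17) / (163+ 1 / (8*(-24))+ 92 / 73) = 56064 / 39137383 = 0.00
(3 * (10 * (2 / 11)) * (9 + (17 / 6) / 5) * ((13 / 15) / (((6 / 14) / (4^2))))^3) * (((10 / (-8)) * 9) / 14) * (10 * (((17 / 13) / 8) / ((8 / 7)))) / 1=-9050271776 / 4455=-2031486.37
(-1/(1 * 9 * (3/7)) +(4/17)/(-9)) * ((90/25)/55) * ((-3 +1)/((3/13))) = 6812/42075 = 0.16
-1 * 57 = -57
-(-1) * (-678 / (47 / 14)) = -9492 / 47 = -201.96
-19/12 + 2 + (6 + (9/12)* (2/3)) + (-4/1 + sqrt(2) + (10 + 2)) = sqrt(2) + 179/12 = 16.33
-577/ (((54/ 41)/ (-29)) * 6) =686053/ 324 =2117.45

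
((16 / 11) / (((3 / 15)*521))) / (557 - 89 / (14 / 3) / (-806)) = 180544 / 7204388521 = 0.00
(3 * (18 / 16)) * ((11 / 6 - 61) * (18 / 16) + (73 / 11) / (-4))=-324189 / 1408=-230.25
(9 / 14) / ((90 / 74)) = 37 / 70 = 0.53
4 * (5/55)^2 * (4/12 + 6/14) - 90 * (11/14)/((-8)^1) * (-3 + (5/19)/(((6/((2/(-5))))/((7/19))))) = -24354161/917301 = -26.55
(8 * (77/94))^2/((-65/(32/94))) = -1517824/6748495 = -0.22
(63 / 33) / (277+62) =7 / 1243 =0.01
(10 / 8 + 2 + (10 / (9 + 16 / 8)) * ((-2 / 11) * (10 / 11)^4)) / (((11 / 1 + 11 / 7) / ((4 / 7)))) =22230293 / 155897368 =0.14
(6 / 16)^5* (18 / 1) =2187 / 16384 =0.13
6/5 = 1.20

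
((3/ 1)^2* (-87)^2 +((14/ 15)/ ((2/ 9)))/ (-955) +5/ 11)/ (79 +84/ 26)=46515029197/ 56149225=828.42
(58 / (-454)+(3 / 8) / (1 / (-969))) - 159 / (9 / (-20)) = -55403 / 5448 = -10.17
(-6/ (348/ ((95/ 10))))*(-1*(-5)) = -95/ 116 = -0.82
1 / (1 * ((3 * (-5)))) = -1 / 15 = -0.07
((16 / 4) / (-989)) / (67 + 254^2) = -4 / 63872587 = -0.00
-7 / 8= -0.88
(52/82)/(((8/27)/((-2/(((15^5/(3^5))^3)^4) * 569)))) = -199719/71123662515049090870888903737068176269531250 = -0.00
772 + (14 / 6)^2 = 6997 / 9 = 777.44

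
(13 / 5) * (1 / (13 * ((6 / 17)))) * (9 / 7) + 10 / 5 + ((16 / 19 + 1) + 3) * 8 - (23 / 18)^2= 8582353 / 215460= 39.83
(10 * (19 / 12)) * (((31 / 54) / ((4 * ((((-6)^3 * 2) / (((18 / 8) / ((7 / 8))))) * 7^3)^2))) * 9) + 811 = 387784235513729 / 478155654144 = 811.00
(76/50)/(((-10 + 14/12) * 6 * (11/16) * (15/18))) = -3648/72875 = -0.05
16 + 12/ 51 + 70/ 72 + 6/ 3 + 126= 145.21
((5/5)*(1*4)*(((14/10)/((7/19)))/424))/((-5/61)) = -1159/2650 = -0.44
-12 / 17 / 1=-12 / 17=-0.71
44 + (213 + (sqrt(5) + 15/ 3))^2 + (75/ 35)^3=436 * sqrt(5) + 16320914/ 343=48557.77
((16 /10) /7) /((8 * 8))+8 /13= 2253 /3640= 0.62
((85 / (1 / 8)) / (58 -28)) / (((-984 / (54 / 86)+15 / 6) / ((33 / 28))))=-3366 / 197141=-0.02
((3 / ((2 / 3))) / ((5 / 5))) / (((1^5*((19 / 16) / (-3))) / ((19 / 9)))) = -24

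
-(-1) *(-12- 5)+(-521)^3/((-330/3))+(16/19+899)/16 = 21496611767/16720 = 1285682.52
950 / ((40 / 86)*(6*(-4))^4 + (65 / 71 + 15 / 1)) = 290035 / 47117051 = 0.01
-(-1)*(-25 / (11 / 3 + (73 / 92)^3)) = -58401600 / 9732619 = -6.00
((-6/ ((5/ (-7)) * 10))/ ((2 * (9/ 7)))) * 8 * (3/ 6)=98/ 75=1.31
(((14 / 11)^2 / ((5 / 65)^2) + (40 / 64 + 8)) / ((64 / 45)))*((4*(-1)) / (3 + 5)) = -12300345 / 123904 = -99.27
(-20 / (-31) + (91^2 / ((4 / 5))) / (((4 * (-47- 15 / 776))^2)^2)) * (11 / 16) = 71467158428266990 / 161123891143706051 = 0.44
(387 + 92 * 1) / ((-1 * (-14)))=479 / 14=34.21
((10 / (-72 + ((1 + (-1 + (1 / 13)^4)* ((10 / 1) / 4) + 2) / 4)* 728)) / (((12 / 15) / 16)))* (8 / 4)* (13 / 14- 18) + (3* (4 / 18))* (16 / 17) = -891081388 / 2485791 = -358.47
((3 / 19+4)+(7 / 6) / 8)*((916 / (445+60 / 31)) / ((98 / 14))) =5572715 / 4422516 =1.26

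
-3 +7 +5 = 9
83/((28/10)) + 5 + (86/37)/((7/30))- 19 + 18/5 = 75639/2590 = 29.20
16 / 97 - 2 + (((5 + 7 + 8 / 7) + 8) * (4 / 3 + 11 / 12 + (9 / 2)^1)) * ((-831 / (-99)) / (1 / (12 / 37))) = 386.68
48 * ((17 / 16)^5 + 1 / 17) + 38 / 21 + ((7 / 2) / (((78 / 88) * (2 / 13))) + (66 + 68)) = 5364680927 / 23396352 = 229.30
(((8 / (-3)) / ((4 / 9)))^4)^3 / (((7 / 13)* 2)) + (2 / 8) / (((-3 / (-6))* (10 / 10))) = 28298170375 / 14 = 2021297883.93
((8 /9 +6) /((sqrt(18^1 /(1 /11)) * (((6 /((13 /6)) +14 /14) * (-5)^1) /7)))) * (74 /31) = -962 * sqrt(22) /10395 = -0.43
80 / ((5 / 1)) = 16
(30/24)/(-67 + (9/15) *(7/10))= -125/6658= -0.02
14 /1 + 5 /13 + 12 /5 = 1091 /65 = 16.78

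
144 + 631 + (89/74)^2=4251821/5476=776.45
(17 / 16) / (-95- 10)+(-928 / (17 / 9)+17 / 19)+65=-230844211 / 542640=-425.41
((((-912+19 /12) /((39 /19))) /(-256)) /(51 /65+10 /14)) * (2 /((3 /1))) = 7265125 /9427968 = 0.77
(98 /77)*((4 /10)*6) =168 /55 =3.05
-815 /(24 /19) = -15485 /24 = -645.21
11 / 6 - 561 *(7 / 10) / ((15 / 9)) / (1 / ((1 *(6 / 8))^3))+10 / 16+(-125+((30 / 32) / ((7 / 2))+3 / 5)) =-14856307 / 67200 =-221.08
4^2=16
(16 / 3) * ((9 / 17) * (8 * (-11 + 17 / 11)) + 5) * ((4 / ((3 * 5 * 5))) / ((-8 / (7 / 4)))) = 91742 / 42075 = 2.18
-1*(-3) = 3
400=400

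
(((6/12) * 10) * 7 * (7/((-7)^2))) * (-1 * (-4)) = 20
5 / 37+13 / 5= 506 / 185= 2.74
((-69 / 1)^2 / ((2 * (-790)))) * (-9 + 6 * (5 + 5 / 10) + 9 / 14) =-328509 / 4424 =-74.26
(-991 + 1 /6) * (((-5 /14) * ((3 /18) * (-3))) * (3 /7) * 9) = -267525 /392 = -682.46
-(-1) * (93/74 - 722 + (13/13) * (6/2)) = -53113/74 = -717.74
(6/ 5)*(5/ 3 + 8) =58/ 5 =11.60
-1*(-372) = 372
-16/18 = -8/9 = -0.89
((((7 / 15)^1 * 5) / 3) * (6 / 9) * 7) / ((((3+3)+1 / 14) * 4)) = 343 / 2295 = 0.15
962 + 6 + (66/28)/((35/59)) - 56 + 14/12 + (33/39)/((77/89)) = 918.12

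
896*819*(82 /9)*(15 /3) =33429760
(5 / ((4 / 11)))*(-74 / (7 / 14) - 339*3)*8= -128150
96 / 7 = 13.71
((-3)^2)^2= 81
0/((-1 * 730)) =0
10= 10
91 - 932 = -841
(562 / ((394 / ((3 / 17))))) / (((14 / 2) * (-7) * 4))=-843 / 656404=-0.00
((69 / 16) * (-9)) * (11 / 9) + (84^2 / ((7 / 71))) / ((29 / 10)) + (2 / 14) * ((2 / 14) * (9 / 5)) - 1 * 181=24450.22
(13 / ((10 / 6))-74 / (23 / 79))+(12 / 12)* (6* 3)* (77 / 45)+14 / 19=-469419 / 2185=-214.84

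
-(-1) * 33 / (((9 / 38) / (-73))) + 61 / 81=-823817 / 81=-10170.58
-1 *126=-126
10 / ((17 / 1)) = 10 / 17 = 0.59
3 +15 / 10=9 / 2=4.50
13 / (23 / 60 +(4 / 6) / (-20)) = 260 / 7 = 37.14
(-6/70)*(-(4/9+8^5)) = 294916/105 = 2808.72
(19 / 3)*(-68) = -1292 / 3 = -430.67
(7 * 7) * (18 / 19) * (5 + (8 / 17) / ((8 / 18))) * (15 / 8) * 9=6132105 / 1292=4746.21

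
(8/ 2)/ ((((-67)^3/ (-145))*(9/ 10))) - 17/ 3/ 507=-4132771/ 457460523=-0.01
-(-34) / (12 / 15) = 85 / 2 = 42.50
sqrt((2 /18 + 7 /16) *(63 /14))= sqrt(158) /8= 1.57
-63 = -63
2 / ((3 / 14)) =28 / 3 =9.33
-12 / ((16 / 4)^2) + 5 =17 / 4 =4.25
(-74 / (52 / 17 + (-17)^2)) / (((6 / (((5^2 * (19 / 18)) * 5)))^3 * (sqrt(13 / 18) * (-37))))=45548046875 * sqrt(26) / 2710270368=85.69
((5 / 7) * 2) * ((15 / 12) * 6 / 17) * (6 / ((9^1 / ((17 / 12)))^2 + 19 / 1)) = 1530 / 24017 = 0.06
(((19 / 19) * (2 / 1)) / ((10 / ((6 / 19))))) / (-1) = -6 / 95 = -0.06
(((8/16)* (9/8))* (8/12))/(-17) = -3/136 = -0.02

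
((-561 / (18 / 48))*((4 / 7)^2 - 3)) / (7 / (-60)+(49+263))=11758560 / 916937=12.82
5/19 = 0.26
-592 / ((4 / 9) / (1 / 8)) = -333 / 2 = -166.50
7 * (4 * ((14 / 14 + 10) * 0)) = 0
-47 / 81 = -0.58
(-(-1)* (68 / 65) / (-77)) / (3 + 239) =-34 / 605605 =-0.00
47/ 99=0.47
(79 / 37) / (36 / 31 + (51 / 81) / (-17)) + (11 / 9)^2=9568820 / 2820177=3.39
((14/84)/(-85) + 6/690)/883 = 79/10357590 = 0.00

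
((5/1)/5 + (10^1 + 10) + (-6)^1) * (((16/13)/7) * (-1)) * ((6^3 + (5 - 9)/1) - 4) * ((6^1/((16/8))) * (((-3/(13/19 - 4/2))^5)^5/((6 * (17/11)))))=-333115853045310244078333228142766990256002288768/2113864638886298052966594696044921875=-157586179794.75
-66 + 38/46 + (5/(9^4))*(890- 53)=-360692/5589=-64.54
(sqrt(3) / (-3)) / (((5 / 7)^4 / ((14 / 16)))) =-16807 * sqrt(3) / 15000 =-1.94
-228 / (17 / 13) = -2964 / 17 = -174.35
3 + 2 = 5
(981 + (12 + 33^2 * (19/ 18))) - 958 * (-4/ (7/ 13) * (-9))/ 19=-326783/ 266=-1228.51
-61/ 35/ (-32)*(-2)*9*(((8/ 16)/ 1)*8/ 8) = -0.49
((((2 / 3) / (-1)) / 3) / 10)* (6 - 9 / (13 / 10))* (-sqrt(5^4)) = -20 / 39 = -0.51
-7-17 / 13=-108 / 13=-8.31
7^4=2401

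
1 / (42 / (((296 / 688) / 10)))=37 / 36120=0.00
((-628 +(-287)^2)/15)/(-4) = -27247/20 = -1362.35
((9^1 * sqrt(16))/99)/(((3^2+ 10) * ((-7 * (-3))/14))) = 8/627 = 0.01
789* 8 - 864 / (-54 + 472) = 1318776 / 209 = 6309.93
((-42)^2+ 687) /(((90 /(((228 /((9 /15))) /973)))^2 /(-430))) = -507291640 /25561683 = -19.85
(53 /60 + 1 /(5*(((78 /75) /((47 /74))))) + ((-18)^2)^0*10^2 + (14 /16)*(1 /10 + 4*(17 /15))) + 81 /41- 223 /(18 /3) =66138161 /946608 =69.87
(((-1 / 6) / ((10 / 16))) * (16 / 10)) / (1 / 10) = -64 / 15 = -4.27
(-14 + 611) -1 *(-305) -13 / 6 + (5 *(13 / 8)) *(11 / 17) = 905.09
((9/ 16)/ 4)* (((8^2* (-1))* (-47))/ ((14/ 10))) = 2115/ 7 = 302.14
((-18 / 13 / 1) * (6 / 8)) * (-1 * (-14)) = -189 / 13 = -14.54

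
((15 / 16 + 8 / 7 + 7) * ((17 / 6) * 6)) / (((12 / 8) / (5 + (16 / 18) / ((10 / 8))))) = 493697 / 840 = 587.73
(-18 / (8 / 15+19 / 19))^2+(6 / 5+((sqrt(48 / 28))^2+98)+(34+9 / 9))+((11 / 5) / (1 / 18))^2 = 170512177 / 92575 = 1841.88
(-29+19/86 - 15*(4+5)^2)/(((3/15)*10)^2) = -310.94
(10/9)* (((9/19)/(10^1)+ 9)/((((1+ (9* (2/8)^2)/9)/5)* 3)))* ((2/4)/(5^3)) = 1528/24225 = 0.06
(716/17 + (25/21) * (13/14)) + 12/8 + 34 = 196729/2499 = 78.72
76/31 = 2.45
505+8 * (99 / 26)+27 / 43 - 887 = -196159 / 559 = -350.91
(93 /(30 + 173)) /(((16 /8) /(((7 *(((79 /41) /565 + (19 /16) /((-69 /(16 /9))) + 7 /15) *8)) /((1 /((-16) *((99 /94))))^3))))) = -43273188646668288 /1604174883265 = -26975.36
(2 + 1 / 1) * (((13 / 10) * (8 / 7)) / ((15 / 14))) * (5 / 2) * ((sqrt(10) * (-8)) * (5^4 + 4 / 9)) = -2341664 * sqrt(10) / 45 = -164555.37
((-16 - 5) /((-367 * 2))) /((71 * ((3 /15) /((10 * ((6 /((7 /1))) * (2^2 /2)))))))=900 /26057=0.03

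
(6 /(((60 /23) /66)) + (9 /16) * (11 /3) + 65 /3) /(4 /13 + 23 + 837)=547651 /2684160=0.20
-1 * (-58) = 58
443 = 443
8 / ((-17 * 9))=-8 / 153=-0.05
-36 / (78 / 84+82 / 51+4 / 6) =-25704 / 2287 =-11.24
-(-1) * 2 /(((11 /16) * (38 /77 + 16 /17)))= 1904 /939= 2.03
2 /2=1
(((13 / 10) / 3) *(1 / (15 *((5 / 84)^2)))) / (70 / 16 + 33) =3136 / 14375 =0.22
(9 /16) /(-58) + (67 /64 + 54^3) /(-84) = -292256639 /155904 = -1874.59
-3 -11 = -14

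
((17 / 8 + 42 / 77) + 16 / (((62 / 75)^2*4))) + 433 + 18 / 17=636281467 / 1437656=442.58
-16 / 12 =-4 / 3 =-1.33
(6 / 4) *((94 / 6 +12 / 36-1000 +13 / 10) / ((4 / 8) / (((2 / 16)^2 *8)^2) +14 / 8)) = -9827 / 225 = -43.68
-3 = -3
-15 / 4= -3.75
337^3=38272753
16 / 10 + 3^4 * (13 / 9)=593 / 5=118.60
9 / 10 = 0.90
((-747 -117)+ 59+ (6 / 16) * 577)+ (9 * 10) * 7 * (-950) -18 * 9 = -4794005 / 8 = -599250.62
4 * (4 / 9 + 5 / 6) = 46 / 9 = 5.11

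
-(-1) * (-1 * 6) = -6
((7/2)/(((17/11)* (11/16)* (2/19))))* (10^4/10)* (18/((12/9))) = 7182000/17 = 422470.59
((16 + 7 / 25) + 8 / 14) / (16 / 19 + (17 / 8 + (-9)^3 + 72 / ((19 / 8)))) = -448248 / 18506075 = -0.02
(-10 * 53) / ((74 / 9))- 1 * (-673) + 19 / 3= 68251 / 111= 614.87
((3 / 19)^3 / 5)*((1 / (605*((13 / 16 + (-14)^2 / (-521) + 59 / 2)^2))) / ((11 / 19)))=208466688 / 83117873644027475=0.00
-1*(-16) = 16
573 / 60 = 191 / 20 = 9.55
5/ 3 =1.67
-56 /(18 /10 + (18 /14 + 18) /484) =-948640 /31167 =-30.44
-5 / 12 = -0.42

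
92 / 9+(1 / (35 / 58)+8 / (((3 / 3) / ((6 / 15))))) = 950 / 63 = 15.08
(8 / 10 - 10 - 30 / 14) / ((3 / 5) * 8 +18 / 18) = -397 / 203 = -1.96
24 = 24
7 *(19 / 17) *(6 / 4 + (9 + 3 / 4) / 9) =4123 / 204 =20.21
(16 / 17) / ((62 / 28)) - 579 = -304909 / 527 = -578.57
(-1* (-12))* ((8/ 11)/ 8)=1.09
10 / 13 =0.77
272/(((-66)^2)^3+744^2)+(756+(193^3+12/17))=631412387646763465/87820410024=7189813.71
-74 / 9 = -8.22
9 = 9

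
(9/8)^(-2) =64/81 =0.79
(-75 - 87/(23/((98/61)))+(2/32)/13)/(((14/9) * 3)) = -70976415/4085536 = -17.37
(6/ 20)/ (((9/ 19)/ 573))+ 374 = 7369/ 10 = 736.90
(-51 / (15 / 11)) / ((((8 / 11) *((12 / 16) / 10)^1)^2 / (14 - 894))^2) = -265025525600000 / 81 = -3271920069135.80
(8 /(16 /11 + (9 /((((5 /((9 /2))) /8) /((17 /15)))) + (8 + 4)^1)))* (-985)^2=266811875 /2987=89324.36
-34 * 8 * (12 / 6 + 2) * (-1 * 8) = 8704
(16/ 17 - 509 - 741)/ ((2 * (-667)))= 10617/ 11339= 0.94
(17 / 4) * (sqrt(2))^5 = 17 * sqrt(2) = 24.04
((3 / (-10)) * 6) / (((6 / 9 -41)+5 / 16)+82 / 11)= 4752 / 85975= 0.06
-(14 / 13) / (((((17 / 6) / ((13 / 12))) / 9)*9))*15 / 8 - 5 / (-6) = 0.06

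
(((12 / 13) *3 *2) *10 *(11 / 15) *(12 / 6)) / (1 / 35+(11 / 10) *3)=73920 / 3029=24.40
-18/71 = -0.25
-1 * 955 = -955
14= 14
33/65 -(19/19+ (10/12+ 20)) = -8317/390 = -21.33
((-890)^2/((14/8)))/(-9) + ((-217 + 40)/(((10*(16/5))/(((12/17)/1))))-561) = -435742501/8568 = -50856.97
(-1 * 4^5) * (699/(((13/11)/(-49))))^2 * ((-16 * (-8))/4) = -4651379953532928/169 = -27522958304928.57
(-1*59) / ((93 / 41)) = -2419 / 93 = -26.01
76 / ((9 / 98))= 7448 / 9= 827.56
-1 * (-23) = 23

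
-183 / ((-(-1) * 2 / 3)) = -549 / 2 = -274.50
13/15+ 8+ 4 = 193/15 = 12.87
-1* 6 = -6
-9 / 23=-0.39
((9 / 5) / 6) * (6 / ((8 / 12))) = 27 / 10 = 2.70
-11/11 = -1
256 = 256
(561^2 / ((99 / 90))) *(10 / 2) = 1430550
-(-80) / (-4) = -20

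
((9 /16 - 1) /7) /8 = -1 /128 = -0.01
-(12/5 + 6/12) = -29/10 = -2.90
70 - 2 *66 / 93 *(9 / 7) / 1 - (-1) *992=230058 / 217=1060.18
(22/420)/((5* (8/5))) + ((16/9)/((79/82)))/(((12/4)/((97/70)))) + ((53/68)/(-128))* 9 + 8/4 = 2.80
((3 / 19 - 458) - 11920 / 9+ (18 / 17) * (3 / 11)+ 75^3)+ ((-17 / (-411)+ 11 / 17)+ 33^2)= 1845137769115 / 4380849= 421182.69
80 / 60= 4 / 3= 1.33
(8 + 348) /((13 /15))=5340 /13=410.77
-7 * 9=-63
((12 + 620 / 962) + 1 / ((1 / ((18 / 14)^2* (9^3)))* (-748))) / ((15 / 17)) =38902979 / 3111108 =12.50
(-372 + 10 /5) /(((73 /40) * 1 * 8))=-1850 /73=-25.34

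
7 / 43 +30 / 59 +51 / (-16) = -102139 / 40592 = -2.52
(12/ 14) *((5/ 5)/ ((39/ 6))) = 12/ 91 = 0.13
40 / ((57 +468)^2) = 8 / 55125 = 0.00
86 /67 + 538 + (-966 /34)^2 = 26072511 /19363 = 1346.51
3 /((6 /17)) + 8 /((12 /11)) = 95 /6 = 15.83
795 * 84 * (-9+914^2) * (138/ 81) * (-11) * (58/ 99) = -16537788868720/ 27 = -612510698841.48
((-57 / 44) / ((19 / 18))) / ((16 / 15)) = -405 / 352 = -1.15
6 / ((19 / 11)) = 66 / 19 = 3.47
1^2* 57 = 57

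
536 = 536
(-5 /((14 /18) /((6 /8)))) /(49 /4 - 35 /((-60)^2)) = -24300 /61691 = -0.39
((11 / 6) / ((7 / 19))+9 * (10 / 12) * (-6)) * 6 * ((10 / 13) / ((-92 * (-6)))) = -8405 / 25116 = -0.33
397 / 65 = 6.11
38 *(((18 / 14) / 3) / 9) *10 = 380 / 21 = 18.10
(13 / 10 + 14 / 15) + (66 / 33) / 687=5121 / 2290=2.24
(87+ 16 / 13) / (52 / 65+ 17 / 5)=5735 / 273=21.01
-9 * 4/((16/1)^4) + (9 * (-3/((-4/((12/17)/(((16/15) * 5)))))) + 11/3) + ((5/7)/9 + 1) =98946649/17547264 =5.64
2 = 2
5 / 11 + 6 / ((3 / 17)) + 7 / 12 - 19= 2117 / 132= 16.04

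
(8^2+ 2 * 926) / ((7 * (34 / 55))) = 442.77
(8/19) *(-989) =-416.42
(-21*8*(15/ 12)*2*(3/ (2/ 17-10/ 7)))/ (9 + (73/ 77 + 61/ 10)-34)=-9621150/ 179699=-53.54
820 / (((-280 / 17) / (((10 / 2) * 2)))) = -3485 / 7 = -497.86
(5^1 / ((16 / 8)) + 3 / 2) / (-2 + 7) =4 / 5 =0.80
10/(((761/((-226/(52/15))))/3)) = -25425/9893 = -2.57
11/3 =3.67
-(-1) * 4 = 4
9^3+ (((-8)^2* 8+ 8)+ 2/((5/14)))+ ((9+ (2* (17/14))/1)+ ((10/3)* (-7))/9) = 1263.44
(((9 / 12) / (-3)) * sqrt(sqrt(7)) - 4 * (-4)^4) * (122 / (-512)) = 61 * 7^(1 / 4) / 1024 + 244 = 244.10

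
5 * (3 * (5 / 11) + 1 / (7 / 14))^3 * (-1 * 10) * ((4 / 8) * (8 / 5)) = -2026120 / 1331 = -1522.25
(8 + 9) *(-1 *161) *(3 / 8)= -8211 / 8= -1026.38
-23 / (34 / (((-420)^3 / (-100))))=-8520120 / 17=-501183.53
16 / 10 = 8 / 5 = 1.60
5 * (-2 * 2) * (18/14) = -180/7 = -25.71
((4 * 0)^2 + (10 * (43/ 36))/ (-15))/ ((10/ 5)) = -43/ 108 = -0.40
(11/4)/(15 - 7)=0.34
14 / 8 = 7 / 4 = 1.75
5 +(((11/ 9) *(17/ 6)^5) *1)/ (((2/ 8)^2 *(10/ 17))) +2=6077.26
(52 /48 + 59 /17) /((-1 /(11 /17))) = -10219 /3468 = -2.95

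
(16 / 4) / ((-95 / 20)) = -0.84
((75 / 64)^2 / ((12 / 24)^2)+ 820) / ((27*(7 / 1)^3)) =845305 / 9483264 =0.09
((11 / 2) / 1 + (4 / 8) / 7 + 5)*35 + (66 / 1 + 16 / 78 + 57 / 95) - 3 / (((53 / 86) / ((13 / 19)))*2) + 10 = 87409874 / 196365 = 445.14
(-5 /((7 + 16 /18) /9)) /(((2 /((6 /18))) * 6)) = -0.16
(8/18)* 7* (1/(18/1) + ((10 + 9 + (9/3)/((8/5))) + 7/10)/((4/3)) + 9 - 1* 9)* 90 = 163667/36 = 4546.31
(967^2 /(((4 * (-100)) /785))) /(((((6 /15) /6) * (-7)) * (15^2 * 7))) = 2496.75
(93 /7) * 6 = 558 /7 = 79.71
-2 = -2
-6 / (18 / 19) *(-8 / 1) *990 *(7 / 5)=70224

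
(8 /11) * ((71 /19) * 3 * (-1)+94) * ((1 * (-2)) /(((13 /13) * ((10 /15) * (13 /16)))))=-4224 /19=-222.32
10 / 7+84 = 598 / 7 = 85.43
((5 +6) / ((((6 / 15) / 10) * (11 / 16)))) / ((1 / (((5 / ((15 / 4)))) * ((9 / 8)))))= 600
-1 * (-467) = 467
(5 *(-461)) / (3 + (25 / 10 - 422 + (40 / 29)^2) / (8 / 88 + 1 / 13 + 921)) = -34047126418 / 37616759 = -905.11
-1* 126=-126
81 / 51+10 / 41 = 1277 / 697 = 1.83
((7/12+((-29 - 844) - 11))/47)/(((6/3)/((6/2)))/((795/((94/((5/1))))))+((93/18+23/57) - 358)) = 800640525/15011464514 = 0.05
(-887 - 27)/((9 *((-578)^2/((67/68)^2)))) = -2051473/6951619872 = -0.00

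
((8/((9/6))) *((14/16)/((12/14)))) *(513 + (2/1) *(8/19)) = 478387/171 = 2797.58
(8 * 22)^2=30976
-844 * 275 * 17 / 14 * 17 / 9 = -33538450 / 63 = -532356.35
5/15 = 1/3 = 0.33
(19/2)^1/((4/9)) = 171/8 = 21.38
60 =60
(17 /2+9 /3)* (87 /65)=2001 /130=15.39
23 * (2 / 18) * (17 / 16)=391 / 144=2.72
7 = 7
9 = 9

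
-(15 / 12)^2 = -25 / 16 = -1.56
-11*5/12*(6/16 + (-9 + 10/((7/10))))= -17435/672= -25.94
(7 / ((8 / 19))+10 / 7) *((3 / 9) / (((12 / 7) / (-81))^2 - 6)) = -1.00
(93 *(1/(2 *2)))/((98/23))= 2139/392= 5.46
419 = 419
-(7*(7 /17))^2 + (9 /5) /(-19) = -230696 /27455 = -8.40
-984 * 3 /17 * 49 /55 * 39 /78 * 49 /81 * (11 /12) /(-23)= 98441 /52785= 1.86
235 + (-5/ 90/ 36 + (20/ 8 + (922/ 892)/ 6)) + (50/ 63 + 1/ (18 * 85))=20503194941/ 85979880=238.47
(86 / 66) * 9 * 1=129 / 11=11.73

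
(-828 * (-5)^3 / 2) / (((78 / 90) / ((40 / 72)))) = 431250 / 13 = 33173.08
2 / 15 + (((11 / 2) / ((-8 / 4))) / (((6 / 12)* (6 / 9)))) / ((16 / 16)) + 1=-427 / 60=-7.12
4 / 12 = 1 / 3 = 0.33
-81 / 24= -27 / 8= -3.38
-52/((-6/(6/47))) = 52/47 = 1.11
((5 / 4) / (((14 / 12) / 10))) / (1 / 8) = 85.71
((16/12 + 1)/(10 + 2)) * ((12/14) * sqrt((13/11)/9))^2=13/693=0.02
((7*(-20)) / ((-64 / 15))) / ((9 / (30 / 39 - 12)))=-12775 / 312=-40.95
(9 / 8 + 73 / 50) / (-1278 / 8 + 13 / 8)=-47 / 2875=-0.02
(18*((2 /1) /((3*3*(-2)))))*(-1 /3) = 2 /3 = 0.67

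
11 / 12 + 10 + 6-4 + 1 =167 / 12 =13.92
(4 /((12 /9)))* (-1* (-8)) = 24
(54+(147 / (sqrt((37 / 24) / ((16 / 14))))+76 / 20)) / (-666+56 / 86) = -3612*sqrt(777) / 529285 - 12427 / 143050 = -0.28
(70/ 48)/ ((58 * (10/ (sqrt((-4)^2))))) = 7/ 696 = 0.01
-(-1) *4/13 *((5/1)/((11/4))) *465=37200/143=260.14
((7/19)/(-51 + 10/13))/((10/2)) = -91/62035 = -0.00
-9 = -9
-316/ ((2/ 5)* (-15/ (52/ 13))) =632/ 3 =210.67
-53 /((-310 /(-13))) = -689 /310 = -2.22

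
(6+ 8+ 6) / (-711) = -20 / 711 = -0.03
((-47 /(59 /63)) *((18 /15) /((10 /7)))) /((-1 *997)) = 62181 /1470575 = 0.04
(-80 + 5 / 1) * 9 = -675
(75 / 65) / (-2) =-15 / 26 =-0.58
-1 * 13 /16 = -13 /16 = -0.81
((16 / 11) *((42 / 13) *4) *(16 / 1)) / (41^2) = 43008 / 240383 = 0.18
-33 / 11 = -3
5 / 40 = 0.12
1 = 1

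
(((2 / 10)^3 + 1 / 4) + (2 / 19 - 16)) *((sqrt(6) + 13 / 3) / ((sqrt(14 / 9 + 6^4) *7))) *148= -71452069 *sqrt(11678) / 194146750 - 16488939 *sqrt(17517) / 97073375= -62.25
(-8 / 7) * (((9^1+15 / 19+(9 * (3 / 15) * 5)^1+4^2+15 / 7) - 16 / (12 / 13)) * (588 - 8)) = -36284800 / 2793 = -12991.34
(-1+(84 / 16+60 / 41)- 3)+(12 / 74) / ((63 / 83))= 372989 / 127428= 2.93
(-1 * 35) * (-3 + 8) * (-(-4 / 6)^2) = 700 / 9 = 77.78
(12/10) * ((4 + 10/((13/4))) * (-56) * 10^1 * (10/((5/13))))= -123648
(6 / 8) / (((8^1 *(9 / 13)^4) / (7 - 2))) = 142805 / 69984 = 2.04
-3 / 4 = -0.75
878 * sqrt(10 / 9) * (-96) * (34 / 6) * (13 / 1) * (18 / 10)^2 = -167648832 * sqrt(10) / 25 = -21206086.25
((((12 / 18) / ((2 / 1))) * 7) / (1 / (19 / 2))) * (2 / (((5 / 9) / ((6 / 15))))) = 798 / 25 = 31.92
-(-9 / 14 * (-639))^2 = -33074001 / 196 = -168744.90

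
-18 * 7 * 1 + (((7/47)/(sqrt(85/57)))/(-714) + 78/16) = -969/8 - sqrt(4845)/407490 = -121.13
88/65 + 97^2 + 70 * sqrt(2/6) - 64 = 70 * sqrt(3)/3 + 607513/65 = 9386.77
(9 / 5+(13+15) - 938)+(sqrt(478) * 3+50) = -4291 / 5+3 * sqrt(478) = -792.61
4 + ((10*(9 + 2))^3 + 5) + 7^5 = 1347816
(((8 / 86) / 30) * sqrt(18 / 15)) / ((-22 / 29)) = -29 * sqrt(30) / 35475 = -0.00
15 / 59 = 0.25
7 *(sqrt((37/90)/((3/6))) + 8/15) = 10.08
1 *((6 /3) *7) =14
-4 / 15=-0.27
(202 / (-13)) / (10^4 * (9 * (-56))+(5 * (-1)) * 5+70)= 202 / 65519415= 0.00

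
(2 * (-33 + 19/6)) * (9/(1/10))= -5370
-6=-6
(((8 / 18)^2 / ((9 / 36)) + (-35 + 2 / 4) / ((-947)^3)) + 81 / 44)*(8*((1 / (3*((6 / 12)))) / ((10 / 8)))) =127418897317264 / 11350602113895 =11.23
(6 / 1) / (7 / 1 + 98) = 2 / 35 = 0.06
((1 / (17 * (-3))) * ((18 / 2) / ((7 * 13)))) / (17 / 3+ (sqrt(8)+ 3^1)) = -0.00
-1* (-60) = 60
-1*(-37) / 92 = 37 / 92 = 0.40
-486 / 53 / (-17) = 0.54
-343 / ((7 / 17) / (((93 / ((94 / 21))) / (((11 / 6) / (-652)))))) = 3182116644 / 517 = 6154964.50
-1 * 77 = -77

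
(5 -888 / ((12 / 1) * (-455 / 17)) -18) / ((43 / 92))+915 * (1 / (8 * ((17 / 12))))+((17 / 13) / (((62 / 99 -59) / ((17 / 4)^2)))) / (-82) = 58.84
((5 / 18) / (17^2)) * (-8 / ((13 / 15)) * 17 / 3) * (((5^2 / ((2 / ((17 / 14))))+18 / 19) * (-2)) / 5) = 85790 / 264537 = 0.32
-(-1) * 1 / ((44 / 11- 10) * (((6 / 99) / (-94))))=517 / 2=258.50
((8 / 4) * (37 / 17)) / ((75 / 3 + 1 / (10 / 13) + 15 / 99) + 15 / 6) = 12210 / 81209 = 0.15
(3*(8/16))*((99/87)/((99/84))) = 42/29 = 1.45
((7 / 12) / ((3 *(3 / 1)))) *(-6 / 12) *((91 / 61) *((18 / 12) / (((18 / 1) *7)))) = -91 / 158112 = -0.00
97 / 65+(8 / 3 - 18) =-2699 / 195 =-13.84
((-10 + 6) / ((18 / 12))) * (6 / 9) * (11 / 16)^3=-1331 / 2304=-0.58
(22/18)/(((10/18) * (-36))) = -11/180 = -0.06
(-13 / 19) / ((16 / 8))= -13 / 38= -0.34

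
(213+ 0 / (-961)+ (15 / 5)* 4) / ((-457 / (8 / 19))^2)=14400 / 75394489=0.00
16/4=4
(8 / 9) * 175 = 1400 / 9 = 155.56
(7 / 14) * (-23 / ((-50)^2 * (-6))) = 23 / 30000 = 0.00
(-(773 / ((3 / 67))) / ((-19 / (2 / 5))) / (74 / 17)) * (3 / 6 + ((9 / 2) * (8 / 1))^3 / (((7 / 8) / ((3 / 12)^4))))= 69555313 / 3990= 17432.41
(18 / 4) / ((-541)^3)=-9 / 316680842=-0.00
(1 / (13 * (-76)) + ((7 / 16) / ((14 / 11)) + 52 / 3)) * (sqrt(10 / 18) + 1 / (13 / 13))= 419135 * sqrt(5) / 71136 + 419135 / 23712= 30.85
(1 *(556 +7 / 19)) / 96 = 10571 / 1824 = 5.80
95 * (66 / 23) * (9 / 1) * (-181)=-10213830 / 23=-444079.57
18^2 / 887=324 / 887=0.37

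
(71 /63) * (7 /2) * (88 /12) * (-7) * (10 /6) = -337.47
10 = 10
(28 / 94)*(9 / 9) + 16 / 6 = 418 / 141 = 2.96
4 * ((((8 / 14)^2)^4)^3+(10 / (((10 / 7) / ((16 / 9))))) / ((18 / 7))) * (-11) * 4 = -13217576328115306049465728 / 15518079741825879566481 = -851.75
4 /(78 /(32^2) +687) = 2048 /351783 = 0.01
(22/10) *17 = 187/5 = 37.40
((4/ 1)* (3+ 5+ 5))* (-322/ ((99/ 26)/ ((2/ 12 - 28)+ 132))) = -136045000/ 297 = -458063.97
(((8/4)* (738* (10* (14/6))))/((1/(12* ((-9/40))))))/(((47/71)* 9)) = -733572/47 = -15607.91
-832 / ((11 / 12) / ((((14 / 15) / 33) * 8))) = -372736 / 1815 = -205.36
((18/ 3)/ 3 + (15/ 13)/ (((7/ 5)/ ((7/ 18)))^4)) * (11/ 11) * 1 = 912917/ 454896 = 2.01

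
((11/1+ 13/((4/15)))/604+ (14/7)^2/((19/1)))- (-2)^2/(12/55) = -2482105/137712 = -18.02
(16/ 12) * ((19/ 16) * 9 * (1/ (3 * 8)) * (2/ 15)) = 19/ 240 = 0.08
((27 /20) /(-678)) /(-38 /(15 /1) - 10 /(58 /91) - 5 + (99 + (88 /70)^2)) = -191835 /7452907768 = -0.00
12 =12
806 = 806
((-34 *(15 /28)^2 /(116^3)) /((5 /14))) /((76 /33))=-25245 /3321586688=-0.00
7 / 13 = 0.54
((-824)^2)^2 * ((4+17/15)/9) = 35497647460352/135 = 262945536743.35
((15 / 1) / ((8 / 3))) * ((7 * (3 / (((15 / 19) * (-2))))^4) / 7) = 1172889 / 16000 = 73.31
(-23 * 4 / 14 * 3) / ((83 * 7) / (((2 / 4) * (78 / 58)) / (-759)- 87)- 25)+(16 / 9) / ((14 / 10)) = 59517902 / 31454787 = 1.89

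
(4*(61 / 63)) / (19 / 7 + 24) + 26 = 44002 / 1683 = 26.14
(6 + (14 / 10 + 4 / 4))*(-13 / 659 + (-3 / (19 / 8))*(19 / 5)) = -667002 / 16475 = -40.49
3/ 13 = 0.23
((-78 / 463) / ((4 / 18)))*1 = -351 / 463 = -0.76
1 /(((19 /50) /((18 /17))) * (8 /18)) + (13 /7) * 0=6.27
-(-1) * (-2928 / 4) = -732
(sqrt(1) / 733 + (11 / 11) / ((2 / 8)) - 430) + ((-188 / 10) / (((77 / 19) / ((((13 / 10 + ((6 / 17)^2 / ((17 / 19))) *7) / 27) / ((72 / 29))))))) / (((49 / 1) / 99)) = -2843615822364449 / 6670196353800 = -426.32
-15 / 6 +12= 19 / 2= 9.50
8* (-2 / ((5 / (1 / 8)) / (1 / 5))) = -2 / 25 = -0.08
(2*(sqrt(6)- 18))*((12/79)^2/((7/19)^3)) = -35557056/2140663 + 1975392*sqrt(6)/2140663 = -14.35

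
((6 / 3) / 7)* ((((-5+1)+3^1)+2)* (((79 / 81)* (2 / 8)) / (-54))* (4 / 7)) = -79 / 107163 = -0.00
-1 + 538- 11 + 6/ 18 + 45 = 1714/ 3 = 571.33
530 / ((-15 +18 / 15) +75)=1325 / 153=8.66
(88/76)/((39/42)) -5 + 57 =13152/247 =53.25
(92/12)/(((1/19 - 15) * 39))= -437/33228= -0.01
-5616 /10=-2808 /5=-561.60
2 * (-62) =-124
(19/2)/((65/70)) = 10.23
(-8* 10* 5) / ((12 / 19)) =-1900 / 3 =-633.33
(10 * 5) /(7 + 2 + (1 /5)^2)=625 /113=5.53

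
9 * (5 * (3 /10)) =27 /2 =13.50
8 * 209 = 1672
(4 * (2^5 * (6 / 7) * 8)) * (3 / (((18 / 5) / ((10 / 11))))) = 51200 / 77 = 664.94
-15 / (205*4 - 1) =-5 / 273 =-0.02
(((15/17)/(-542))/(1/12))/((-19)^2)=-90/1663127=-0.00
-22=-22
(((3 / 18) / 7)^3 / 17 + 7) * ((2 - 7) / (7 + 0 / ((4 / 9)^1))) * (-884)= 573070745 / 129654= 4420.00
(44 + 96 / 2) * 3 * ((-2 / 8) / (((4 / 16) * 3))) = -92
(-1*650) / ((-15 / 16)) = 2080 / 3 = 693.33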